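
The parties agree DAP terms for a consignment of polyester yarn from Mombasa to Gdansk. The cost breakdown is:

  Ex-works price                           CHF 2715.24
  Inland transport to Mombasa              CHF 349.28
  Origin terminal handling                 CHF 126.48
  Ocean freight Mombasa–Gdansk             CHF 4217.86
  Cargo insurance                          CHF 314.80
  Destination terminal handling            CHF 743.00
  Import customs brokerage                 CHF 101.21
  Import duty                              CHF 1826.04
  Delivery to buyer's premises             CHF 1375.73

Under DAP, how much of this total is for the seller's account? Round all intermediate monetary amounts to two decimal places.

DAP: the seller bears all costs to the named destination except import duty and clearance.
Seller's account: goods 2715.24 + inland to port 349.28 + origin terminal 126.48 + freight 4217.86 + insurance 314.80 + destination terminal 743.00 + delivery 1375.73 = 9842.39
Buyer's account: brokerage 101.21 + duty 1826.04 = 1927.25

Seller's account: CHF 9842.39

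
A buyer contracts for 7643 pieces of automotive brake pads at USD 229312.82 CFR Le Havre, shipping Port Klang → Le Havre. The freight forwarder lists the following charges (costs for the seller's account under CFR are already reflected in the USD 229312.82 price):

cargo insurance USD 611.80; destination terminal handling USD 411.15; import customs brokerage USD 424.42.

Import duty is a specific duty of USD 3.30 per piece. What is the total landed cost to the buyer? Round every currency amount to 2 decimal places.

CFR: the seller pays costs through ocean freight to the destination port, but not insurance.
CIF value = CFR price + insurance = 229312.82 + 611.80 = 229924.62
Import duty = 7643 × 3.30 = 25221.90
Buyer bears: insurance 611.80 + destination terminal 411.15 + brokerage 424.42 + duty 25221.90 = 26669.27
Landed cost = invoice 229312.82 + 26669.27 = 255982.09

Total landed cost: USD 255982.09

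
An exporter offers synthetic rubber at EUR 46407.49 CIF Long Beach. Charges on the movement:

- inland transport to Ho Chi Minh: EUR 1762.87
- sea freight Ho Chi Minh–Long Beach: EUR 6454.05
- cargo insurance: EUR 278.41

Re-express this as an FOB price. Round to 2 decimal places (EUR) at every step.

Not relevant to the conversion: inland to port — on the seller under both CIF and FOB; already in the CIF price and stays in the FOB price.
From CIF to FOB, the seller no longer bears: freight, insurance.
FOB price = 46407.49 − 6454.05 − 278.41 = 39675.03

FOB price: EUR 39675.03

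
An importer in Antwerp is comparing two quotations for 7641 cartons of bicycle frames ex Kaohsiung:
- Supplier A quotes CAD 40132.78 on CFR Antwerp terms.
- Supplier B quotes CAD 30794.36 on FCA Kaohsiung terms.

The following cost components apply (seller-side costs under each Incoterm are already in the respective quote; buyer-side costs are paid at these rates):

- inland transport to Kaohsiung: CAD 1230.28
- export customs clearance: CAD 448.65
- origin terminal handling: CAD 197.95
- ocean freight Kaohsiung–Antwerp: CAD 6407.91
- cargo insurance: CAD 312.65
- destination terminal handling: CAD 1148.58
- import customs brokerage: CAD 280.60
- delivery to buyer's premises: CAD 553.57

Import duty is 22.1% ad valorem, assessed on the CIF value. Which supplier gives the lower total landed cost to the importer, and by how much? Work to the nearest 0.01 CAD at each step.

Supplier B is cheaper by CAD 3336.46

Supplier A (CFR):
CIF value = CFR price + insurance = 40132.78 + 312.65 = 40445.43
Import duty = 40445.43 × 22.1% = 8938.44
Buyer bears (A): 312.65 + 1148.58 + 280.60 + 553.57 = 2295.40
Landed cost (A) = invoice 40132.78 + 2295.40 + duty 8938.44 = 51366.62
Supplier B (FCA):
CIF value = FCA price + origin terminal + freight + insurance = 30794.36 + 197.95 + 6407.91 + 312.65 = 37712.87
Import duty = 37712.87 × 22.1% = 8334.54
Buyer bears (B): 197.95 + 6407.91 + 312.65 + 1148.58 + 280.60 + 553.57 = 8901.26
Landed cost (B) = invoice 30794.36 + 8901.26 + duty 8334.54 = 48030.16
Difference = |51366.62 − 48030.16| = 3336.46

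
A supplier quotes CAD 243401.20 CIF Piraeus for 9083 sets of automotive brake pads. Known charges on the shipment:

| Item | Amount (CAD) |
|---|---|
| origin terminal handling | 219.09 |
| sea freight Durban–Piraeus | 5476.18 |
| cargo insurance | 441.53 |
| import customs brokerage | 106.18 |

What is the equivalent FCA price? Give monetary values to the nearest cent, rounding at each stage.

Not relevant to the conversion: brokerage — on the buyer under both terms; not part of either seller's price.
From CIF to FCA, the seller no longer bears: origin terminal, freight, insurance.
FCA price = 243401.20 − 219.09 − 5476.18 − 441.53 = 237264.40

FCA price: CAD 237264.40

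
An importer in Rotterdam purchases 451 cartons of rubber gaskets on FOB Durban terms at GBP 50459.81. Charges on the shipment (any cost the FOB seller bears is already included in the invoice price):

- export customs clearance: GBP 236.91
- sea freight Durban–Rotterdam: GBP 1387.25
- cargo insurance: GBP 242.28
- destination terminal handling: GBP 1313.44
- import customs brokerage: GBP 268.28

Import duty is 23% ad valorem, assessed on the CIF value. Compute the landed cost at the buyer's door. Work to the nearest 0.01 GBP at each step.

Total landed cost: GBP 65651.61

FOB: the seller bears costs until goods are on board at the origin port; the buyer bears freight, insurance and all costs thereafter.
Already in the invoice (seller's account under FOB): export clearance — exclude.
CIF value = FOB price + freight + insurance = 50459.81 + 1387.25 + 242.28 = 52089.34
Import duty = 52089.34 × 23% = 11980.55
Buyer bears: freight 1387.25 + insurance 242.28 + destination terminal 1313.44 + brokerage 268.28 + duty 11980.55 = 15191.80
Landed cost = invoice 50459.81 + 15191.80 = 65651.61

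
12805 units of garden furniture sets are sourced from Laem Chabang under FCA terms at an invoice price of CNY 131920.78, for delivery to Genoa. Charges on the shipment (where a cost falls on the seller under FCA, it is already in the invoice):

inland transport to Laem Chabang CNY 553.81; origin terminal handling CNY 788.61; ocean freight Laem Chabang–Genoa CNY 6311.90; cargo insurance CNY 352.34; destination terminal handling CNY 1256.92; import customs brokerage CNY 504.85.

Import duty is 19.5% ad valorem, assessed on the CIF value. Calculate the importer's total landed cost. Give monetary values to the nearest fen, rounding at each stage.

FCA: the seller delivers export-cleared goods to the carrier; the buyer bears costs from that point.
Already in the invoice (seller's account under FCA): inland to port — exclude.
CIF value = FCA price + origin terminal + freight + insurance = 131920.78 + 788.61 + 6311.90 + 352.34 = 139373.63
Import duty = 139373.63 × 19.5% = 27177.86
Buyer bears: origin terminal 788.61 + freight 6311.90 + insurance 352.34 + destination terminal 1256.92 + brokerage 504.85 + duty 27177.86 = 36392.48
Landed cost = invoice 131920.78 + 36392.48 = 168313.26

Total landed cost: CNY 168313.26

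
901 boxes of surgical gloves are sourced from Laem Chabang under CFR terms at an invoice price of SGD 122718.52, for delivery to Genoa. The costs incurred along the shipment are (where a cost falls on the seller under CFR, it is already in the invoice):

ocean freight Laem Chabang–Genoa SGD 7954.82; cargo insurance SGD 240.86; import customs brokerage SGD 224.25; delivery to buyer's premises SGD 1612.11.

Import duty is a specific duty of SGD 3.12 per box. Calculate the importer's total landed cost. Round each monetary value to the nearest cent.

Total landed cost: SGD 127606.86

CFR: the seller pays costs through ocean freight to the destination port, but not insurance.
Already in the invoice (seller's account under CFR): freight — exclude.
CIF value = CFR price + insurance = 122718.52 + 240.86 = 122959.38
Import duty = 901 × 3.12 = 2811.12
Buyer bears: insurance 240.86 + brokerage 224.25 + delivery 1612.11 + duty 2811.12 = 4888.34
Landed cost = invoice 122718.52 + 4888.34 = 127606.86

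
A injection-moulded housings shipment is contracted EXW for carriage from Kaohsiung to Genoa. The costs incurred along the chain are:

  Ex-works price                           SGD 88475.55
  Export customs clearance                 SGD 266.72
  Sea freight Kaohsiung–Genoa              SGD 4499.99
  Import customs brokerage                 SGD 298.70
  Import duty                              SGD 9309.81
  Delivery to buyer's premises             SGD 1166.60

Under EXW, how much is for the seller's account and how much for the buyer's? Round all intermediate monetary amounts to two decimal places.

EXW: the seller makes goods available at their premises; the buyer bears all onward costs.
Seller's account: goods 88475.55 = 88475.55
Buyer's account: export clearance 266.72 + freight 4499.99 + brokerage 298.70 + duty 9309.81 + delivery 1166.60 = 15541.82

Seller: SGD 88475.55; buyer: SGD 15541.82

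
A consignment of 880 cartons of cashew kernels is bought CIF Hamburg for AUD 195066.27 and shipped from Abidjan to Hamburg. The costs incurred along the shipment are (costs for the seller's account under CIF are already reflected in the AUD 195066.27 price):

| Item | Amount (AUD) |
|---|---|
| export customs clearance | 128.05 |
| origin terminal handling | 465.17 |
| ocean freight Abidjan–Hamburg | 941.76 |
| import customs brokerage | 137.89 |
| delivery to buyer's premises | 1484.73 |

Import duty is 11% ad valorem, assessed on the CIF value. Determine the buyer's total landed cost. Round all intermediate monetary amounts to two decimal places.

Total landed cost: AUD 218146.18

CIF: the seller pays costs through ocean freight and marine insurance to the destination port.
Already in the invoice (seller's account under CIF): export clearance, origin terminal, freight — exclude.
The CIF price already equals the CIF value: 195066.27
Import duty = 195066.27 × 11% = 21457.29
Buyer bears: brokerage 137.89 + delivery 1484.73 + duty 21457.29 = 23079.91
Landed cost = invoice 195066.27 + 23079.91 = 218146.18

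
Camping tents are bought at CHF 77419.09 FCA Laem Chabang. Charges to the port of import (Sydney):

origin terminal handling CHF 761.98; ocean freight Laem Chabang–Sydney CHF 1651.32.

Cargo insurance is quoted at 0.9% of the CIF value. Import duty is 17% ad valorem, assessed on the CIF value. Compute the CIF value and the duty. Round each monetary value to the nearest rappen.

CIF value: CHF 80557.41; import duty: CHF 13694.76

Let C be the CIF value. C = FCA price + pre-shipment costs + freight + 0.9% × C
C − 0.9% × C = 77419.09 + 761.98 + 1651.32
0.991 × C = 79832.39
C = 79832.39 / 0.991 = 80557.41
Insurance premium = 0.9% × 80557.41 = 725.02
Import duty = 80557.41 × 17% = 13694.76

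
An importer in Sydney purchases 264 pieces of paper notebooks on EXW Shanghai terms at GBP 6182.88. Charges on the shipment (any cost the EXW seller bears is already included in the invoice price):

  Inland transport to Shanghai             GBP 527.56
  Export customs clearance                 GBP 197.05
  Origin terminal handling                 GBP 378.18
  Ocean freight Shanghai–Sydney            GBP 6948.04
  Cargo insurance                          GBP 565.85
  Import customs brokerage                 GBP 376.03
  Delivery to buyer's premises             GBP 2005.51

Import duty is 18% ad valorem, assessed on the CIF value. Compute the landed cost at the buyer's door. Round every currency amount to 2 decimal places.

EXW: the seller makes goods available at their premises; the buyer bears all onward costs.
CIF value = EXW price + inland to port + export clearance + origin terminal + freight + insurance = 6182.88 + 527.56 + 197.05 + 378.18 + 6948.04 + 565.85 = 14799.56
Import duty = 14799.56 × 18% = 2663.92
Buyer bears: inland to port 527.56 + export clearance 197.05 + origin terminal 378.18 + freight 6948.04 + insurance 565.85 + brokerage 376.03 + delivery 2005.51 + duty 2663.92 = 13662.14
Landed cost = invoice 6182.88 + 13662.14 = 19845.02

Total landed cost: GBP 19845.02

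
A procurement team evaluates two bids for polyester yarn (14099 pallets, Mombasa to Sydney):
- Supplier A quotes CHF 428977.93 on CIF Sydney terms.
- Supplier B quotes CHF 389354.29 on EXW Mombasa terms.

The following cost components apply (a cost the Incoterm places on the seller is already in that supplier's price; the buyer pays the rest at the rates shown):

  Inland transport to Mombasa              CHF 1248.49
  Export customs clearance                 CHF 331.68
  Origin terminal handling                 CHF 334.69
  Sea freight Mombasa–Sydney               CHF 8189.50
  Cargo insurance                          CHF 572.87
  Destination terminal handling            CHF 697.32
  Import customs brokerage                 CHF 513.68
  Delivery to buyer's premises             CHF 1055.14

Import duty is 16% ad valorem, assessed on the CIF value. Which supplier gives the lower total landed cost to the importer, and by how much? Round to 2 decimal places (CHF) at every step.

Supplier B is cheaper by CHF 33577.84

Supplier A (CIF):
The CIF price already equals the CIF value: 428977.93
Import duty = 428977.93 × 16% = 68636.47
Buyer bears (A): 697.32 + 513.68 + 1055.14 = 2266.14
Landed cost (A) = invoice 428977.93 + 2266.14 + duty 68636.47 = 499880.54
Supplier B (EXW):
CIF value = EXW price + inland to port + export clearance + origin terminal + freight + insurance = 389354.29 + 1248.49 + 331.68 + 334.69 + 8189.50 + 572.87 = 400031.52
Import duty = 400031.52 × 16% = 64005.04
Buyer bears (B): 1248.49 + 331.68 + 334.69 + 8189.50 + 572.87 + 697.32 + 513.68 + 1055.14 = 12943.37
Landed cost (B) = invoice 389354.29 + 12943.37 + duty 64005.04 = 466302.70
Difference = |499880.54 − 466302.70| = 33577.84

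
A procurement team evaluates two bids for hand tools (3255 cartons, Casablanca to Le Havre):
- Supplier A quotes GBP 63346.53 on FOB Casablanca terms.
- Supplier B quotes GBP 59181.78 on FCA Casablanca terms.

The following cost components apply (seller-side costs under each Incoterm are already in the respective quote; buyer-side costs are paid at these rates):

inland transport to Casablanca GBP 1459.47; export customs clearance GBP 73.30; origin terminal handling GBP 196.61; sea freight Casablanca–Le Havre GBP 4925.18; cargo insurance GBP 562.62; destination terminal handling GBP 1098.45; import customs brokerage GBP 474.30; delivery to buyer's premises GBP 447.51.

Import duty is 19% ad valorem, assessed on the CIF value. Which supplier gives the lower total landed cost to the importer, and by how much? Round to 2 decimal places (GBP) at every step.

Supplier A (FOB):
CIF value = FOB price + freight + insurance = 63346.53 + 4925.18 + 562.62 = 68834.33
Import duty = 68834.33 × 19% = 13078.52
Buyer bears (A): 4925.18 + 562.62 + 1098.45 + 474.30 + 447.51 = 7508.06
Landed cost (A) = invoice 63346.53 + 7508.06 + duty 13078.52 = 83933.11
Supplier B (FCA):
CIF value = FCA price + origin terminal + freight + insurance = 59181.78 + 196.61 + 4925.18 + 562.62 = 64866.19
Import duty = 64866.19 × 19% = 12324.58
Buyer bears (B): 196.61 + 4925.18 + 562.62 + 1098.45 + 474.30 + 447.51 = 7704.67
Landed cost (B) = invoice 59181.78 + 7704.67 + duty 12324.58 = 79211.03
Difference = |83933.11 − 79211.03| = 4722.08

Supplier B is cheaper by GBP 4722.08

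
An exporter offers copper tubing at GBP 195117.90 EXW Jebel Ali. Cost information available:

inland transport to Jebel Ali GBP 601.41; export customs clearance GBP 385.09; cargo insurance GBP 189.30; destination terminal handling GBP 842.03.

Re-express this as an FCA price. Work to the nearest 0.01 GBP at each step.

FCA price: GBP 196104.40

Not relevant to the conversion: destination terminal, insurance — on the buyer under both terms; not part of either seller's price.
From EXW to FCA, the seller additionally bears: inland to port, export clearance.
FCA price = 195117.90 + 601.41 + 385.09 = 196104.40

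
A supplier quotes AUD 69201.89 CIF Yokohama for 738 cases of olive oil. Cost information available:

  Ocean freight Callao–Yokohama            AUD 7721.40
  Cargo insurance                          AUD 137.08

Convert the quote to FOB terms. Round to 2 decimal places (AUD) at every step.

FOB price: AUD 61343.41

From CIF to FOB, the seller no longer bears: freight, insurance.
FOB price = 69201.89 − 7721.40 − 137.08 = 61343.41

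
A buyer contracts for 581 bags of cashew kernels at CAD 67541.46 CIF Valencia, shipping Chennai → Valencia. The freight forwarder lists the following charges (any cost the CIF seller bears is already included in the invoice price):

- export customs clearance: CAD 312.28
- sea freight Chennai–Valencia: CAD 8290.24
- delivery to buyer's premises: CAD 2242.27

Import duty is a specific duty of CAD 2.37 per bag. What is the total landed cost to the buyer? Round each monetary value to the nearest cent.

Total landed cost: CAD 71160.70

CIF: the seller pays costs through ocean freight and marine insurance to the destination port.
Already in the invoice (seller's account under CIF): export clearance, freight — exclude.
The CIF price already equals the CIF value: 67541.46
Import duty = 581 × 2.37 = 1376.97
Buyer bears: delivery 2242.27 + duty 1376.97 = 3619.24
Landed cost = invoice 67541.46 + 3619.24 = 71160.70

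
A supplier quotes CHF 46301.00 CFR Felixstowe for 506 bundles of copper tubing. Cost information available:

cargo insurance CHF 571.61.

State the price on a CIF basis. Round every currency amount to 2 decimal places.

CIF price: CHF 46872.61

From CFR to CIF, the seller additionally bears: insurance.
CIF price = 46301.00 + 571.61 = 46872.61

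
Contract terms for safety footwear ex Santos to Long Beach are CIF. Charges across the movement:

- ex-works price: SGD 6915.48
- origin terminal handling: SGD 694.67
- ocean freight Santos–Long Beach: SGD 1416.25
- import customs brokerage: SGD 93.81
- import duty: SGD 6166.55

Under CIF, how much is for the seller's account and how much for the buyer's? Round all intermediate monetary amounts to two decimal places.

CIF: the seller pays costs through ocean freight and marine insurance to the destination port.
Seller's account: goods 6915.48 + origin terminal 694.67 + freight 1416.25 = 9026.40
Buyer's account: brokerage 93.81 + duty 6166.55 = 6260.36

Seller: SGD 9026.40; buyer: SGD 6260.36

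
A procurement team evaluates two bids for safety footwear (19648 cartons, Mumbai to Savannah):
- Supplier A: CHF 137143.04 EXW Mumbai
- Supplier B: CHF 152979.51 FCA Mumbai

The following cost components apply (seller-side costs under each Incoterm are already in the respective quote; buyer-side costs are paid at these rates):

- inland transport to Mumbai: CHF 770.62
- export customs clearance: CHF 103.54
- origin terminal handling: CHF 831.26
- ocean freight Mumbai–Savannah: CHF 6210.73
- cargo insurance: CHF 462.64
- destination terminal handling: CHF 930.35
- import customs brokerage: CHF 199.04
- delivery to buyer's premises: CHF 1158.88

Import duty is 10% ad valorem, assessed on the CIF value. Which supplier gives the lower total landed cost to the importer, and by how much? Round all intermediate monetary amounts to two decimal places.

Supplier A is cheaper by CHF 16458.54

Supplier A (EXW):
CIF value = EXW price + inland to port + export clearance + origin terminal + freight + insurance = 137143.04 + 770.62 + 103.54 + 831.26 + 6210.73 + 462.64 = 145521.83
Import duty = 145521.83 × 10% = 14552.18
Buyer bears (A): 770.62 + 103.54 + 831.26 + 6210.73 + 462.64 + 930.35 + 199.04 + 1158.88 = 10667.06
Landed cost (A) = invoice 137143.04 + 10667.06 + duty 14552.18 = 162362.28
Supplier B (FCA):
CIF value = FCA price + origin terminal + freight + insurance = 152979.51 + 831.26 + 6210.73 + 462.64 = 160484.14
Import duty = 160484.14 × 10% = 16048.41
Buyer bears (B): 831.26 + 6210.73 + 462.64 + 930.35 + 199.04 + 1158.88 = 9792.90
Landed cost (B) = invoice 152979.51 + 9792.90 + duty 16048.41 = 178820.82
Difference = |162362.28 − 178820.82| = 16458.54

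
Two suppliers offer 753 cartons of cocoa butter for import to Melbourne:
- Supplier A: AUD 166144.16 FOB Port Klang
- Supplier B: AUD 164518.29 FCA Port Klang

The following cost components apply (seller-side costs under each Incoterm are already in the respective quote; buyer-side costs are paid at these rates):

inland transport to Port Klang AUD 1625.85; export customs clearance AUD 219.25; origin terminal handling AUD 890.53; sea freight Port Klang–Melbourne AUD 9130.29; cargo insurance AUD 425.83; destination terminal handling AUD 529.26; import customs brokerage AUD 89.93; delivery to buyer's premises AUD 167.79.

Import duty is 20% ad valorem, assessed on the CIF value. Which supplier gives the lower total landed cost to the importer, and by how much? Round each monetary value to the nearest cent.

Supplier A (FOB):
CIF value = FOB price + freight + insurance = 166144.16 + 9130.29 + 425.83 = 175700.28
Import duty = 175700.28 × 20% = 35140.06
Buyer bears (A): 9130.29 + 425.83 + 529.26 + 89.93 + 167.79 = 10343.10
Landed cost (A) = invoice 166144.16 + 10343.10 + duty 35140.06 = 211627.32
Supplier B (FCA):
CIF value = FCA price + origin terminal + freight + insurance = 164518.29 + 890.53 + 9130.29 + 425.83 = 174964.94
Import duty = 174964.94 × 20% = 34992.99
Buyer bears (B): 890.53 + 9130.29 + 425.83 + 529.26 + 89.93 + 167.79 = 11233.63
Landed cost (B) = invoice 164518.29 + 11233.63 + duty 34992.99 = 210744.91
Difference = |211627.32 − 210744.91| = 882.41

Supplier B is cheaper by AUD 882.41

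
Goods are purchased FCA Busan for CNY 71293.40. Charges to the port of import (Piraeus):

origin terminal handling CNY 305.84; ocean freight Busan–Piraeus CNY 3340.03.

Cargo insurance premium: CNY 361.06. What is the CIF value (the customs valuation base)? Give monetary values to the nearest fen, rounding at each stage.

CIF = FCA price + pre-shipment costs + freight + insurance
CIF = 71293.40 + 305.84 + 3340.03 + 361.06 = 75300.33

CIF value: CNY 75300.33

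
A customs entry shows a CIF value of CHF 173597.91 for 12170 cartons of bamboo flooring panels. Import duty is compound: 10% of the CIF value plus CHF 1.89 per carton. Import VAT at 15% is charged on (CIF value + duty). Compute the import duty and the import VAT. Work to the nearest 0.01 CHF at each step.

Ad valorem component: 173597.91 × 10% = 17359.79
Specific component: 12170 × 1.89 = 23001.30
Import duty = 17359.79 + 23001.30 = 40361.09
VAT base = CIF + duty = 173597.91 + 40361.09 = 213959.00
Import VAT = 213959.00 × 15% = 32093.85

Import duty: CHF 40361.09; import VAT: CHF 32093.85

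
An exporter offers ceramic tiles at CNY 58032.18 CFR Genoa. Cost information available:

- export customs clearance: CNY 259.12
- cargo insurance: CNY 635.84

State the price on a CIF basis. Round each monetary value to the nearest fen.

Not relevant to the conversion: export clearance — on the seller under both CFR and CIF; already in the CFR price and stays in the CIF price.
From CFR to CIF, the seller additionally bears: insurance.
CIF price = 58032.18 + 635.84 = 58668.02

CIF price: CNY 58668.02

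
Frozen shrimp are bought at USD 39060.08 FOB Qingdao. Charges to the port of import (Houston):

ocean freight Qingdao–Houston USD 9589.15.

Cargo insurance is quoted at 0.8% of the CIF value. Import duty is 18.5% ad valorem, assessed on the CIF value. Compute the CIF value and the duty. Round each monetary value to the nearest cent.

CIF value: USD 49041.56; import duty: USD 9072.69

Let C be the CIF value. C = FOB price + freight + 0.8% × C
C − 0.8% × C = 39060.08 + 9589.15
0.992 × C = 48649.23
C = 48649.23 / 0.992 = 49041.56
Insurance premium = 0.8% × 49041.56 = 392.33
Import duty = 49041.56 × 18.5% = 9072.69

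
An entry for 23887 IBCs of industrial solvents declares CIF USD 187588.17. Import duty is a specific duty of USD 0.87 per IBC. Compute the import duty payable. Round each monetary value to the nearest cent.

Import duty: USD 20781.69

Import duty = 23887 × 0.87 = 20781.69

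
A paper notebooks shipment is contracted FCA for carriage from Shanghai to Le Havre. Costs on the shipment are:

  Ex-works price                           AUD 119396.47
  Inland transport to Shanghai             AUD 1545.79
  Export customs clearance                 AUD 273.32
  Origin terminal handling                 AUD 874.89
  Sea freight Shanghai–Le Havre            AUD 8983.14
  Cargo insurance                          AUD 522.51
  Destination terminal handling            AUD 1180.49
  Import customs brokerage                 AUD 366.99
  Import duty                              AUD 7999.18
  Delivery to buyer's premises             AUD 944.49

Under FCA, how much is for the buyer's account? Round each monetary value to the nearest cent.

Buyer's account: AUD 20871.69

FCA: the seller delivers export-cleared goods to the carrier; the buyer bears costs from that point.
Seller's account: goods 119396.47 + inland to port 1545.79 + export clearance 273.32 = 121215.58
Buyer's account: origin terminal 874.89 + freight 8983.14 + insurance 522.51 + destination terminal 1180.49 + brokerage 366.99 + duty 7999.18 + delivery 944.49 = 20871.69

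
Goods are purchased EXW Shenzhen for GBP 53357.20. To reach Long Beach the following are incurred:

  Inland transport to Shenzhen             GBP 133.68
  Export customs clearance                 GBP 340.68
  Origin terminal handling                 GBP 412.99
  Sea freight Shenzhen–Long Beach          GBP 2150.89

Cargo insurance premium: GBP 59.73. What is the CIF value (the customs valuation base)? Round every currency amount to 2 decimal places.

CIF = EXW price + pre-shipment costs + freight + insurance
CIF = 53357.20 + 133.68 + 340.68 + 412.99 + 2150.89 + 59.73 = 56455.17

CIF value: GBP 56455.17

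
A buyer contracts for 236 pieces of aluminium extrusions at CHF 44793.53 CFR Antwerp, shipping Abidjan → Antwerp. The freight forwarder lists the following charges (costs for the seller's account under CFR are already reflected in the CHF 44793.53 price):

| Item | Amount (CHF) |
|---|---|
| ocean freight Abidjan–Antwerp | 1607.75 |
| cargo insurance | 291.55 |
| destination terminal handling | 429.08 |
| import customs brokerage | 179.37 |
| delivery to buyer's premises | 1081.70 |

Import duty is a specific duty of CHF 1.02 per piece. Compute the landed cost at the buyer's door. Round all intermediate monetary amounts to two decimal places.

Total landed cost: CHF 47015.95

CFR: the seller pays costs through ocean freight to the destination port, but not insurance.
Already in the invoice (seller's account under CFR): freight — exclude.
CIF value = CFR price + insurance = 44793.53 + 291.55 = 45085.08
Import duty = 236 × 1.02 = 240.72
Buyer bears: insurance 291.55 + destination terminal 429.08 + brokerage 179.37 + delivery 1081.70 + duty 240.72 = 2222.42
Landed cost = invoice 44793.53 + 2222.42 = 47015.95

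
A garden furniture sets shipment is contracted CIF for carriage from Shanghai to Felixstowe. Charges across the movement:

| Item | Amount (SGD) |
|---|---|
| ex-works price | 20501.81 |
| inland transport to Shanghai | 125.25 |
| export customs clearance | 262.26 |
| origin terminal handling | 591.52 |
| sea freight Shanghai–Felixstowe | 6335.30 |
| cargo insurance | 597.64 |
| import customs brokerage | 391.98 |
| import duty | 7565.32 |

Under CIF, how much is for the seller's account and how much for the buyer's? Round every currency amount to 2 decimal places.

CIF: the seller pays costs through ocean freight and marine insurance to the destination port.
Seller's account: goods 20501.81 + inland to port 125.25 + export clearance 262.26 + origin terminal 591.52 + freight 6335.30 + insurance 597.64 = 28413.78
Buyer's account: brokerage 391.98 + duty 7565.32 = 7957.30

Seller: SGD 28413.78; buyer: SGD 7957.30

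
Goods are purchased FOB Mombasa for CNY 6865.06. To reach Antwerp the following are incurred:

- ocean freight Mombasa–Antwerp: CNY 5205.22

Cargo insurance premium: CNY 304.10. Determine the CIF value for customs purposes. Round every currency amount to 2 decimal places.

CIF value: CNY 12374.38

CIF = FOB price + freight + insurance
CIF = 6865.06 + 5205.22 + 304.10 = 12374.38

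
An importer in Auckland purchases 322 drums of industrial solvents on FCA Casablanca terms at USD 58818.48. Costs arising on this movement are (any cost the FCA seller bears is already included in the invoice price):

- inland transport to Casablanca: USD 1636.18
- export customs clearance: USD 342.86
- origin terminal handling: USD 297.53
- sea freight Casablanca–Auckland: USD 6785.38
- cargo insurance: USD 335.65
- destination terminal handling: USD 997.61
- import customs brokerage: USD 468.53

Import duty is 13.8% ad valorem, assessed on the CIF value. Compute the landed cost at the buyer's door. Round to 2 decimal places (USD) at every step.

Total landed cost: USD 76843.89

FCA: the seller delivers export-cleared goods to the carrier; the buyer bears costs from that point.
Already in the invoice (seller's account under FCA): inland to port, export clearance — exclude.
CIF value = FCA price + origin terminal + freight + insurance = 58818.48 + 297.53 + 6785.38 + 335.65 = 66237.04
Import duty = 66237.04 × 13.8% = 9140.71
Buyer bears: origin terminal 297.53 + freight 6785.38 + insurance 335.65 + destination terminal 997.61 + brokerage 468.53 + duty 9140.71 = 18025.41
Landed cost = invoice 58818.48 + 18025.41 = 76843.89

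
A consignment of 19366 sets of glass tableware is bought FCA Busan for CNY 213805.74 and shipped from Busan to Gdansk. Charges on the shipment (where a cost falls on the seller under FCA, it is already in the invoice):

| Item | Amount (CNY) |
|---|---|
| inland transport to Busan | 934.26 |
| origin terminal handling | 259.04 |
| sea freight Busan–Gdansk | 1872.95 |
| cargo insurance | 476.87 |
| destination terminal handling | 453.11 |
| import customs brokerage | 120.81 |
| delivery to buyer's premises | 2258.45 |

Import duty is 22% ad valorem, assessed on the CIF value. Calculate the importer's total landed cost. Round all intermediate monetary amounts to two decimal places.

FCA: the seller delivers export-cleared goods to the carrier; the buyer bears costs from that point.
Already in the invoice (seller's account under FCA): inland to port — exclude.
CIF value = FCA price + origin terminal + freight + insurance = 213805.74 + 259.04 + 1872.95 + 476.87 = 216414.60
Import duty = 216414.60 × 22% = 47611.21
Buyer bears: origin terminal 259.04 + freight 1872.95 + insurance 476.87 + destination terminal 453.11 + brokerage 120.81 + delivery 2258.45 + duty 47611.21 = 53052.44
Landed cost = invoice 213805.74 + 53052.44 = 266858.18

Total landed cost: CNY 266858.18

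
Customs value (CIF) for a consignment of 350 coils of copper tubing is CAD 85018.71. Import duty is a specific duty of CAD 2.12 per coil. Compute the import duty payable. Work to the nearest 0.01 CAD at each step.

Import duty = 350 × 2.12 = 742.00

Import duty: CAD 742.00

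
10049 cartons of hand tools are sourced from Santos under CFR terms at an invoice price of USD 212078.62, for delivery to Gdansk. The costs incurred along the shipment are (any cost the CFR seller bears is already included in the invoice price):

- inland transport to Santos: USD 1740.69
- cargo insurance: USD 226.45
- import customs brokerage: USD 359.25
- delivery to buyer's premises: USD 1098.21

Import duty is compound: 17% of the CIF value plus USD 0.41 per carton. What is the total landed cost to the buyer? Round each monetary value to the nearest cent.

CFR: the seller pays costs through ocean freight to the destination port, but not insurance.
Already in the invoice (seller's account under CFR): inland to port — exclude.
CIF value = CFR price + insurance = 212078.62 + 226.45 = 212305.07
Ad valorem component: 212305.07 × 17% = 36091.86
Specific component: 10049 × 0.41 = 4120.09
Import duty = 36091.86 + 4120.09 = 40211.95
Buyer bears: insurance 226.45 + brokerage 359.25 + delivery 1098.21 + duty 40211.95 = 41895.86
Landed cost = invoice 212078.62 + 41895.86 = 253974.48

Total landed cost: USD 253974.48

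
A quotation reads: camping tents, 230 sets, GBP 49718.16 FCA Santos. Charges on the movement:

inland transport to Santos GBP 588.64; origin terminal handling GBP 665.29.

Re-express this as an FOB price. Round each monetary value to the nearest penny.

FOB price: GBP 50383.45

Not relevant to the conversion: inland to port — on the seller under both FCA and FOB; already in the FCA price and stays in the FOB price.
From FCA to FOB, the seller additionally bears: origin terminal.
FOB price = 49718.16 + 665.29 = 50383.45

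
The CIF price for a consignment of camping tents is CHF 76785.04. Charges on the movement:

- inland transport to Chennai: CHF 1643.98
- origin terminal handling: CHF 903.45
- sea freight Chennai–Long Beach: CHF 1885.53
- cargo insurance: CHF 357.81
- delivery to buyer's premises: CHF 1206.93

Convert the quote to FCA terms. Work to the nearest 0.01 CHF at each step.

Not relevant to the conversion: inland to port — on the seller under both CIF and FCA; already in the CIF price and stays in the FCA price. delivery — on the buyer under both terms; not part of either seller's price.
From CIF to FCA, the seller no longer bears: origin terminal, freight, insurance.
FCA price = 76785.04 − 903.45 − 1885.53 − 357.81 = 73638.25

FCA price: CHF 73638.25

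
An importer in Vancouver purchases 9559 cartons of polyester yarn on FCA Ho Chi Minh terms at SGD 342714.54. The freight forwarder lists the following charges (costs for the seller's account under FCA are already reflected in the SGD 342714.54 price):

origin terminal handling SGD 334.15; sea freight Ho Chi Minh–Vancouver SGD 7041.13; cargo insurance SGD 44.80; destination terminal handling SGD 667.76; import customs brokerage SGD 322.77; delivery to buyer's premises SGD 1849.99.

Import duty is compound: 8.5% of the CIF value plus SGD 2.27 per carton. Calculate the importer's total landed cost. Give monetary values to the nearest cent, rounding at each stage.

Total landed cost: SGD 404435.51

FCA: the seller delivers export-cleared goods to the carrier; the buyer bears costs from that point.
CIF value = FCA price + origin terminal + freight + insurance = 342714.54 + 334.15 + 7041.13 + 44.80 = 350134.62
Ad valorem component: 350134.62 × 8.5% = 29761.44
Specific component: 9559 × 2.27 = 21698.93
Import duty = 29761.44 + 21698.93 = 51460.37
Buyer bears: origin terminal 334.15 + freight 7041.13 + insurance 44.80 + destination terminal 667.76 + brokerage 322.77 + delivery 1849.99 + duty 51460.37 = 61720.97
Landed cost = invoice 342714.54 + 61720.97 = 404435.51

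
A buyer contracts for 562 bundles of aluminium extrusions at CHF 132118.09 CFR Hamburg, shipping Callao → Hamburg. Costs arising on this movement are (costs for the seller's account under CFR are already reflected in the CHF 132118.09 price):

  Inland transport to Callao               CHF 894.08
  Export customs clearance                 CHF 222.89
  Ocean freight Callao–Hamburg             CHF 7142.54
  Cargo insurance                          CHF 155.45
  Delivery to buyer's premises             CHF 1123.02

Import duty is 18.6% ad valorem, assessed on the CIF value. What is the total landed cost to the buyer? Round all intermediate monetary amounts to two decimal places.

CFR: the seller pays costs through ocean freight to the destination port, but not insurance.
Already in the invoice (seller's account under CFR): inland to port, export clearance, freight — exclude.
CIF value = CFR price + insurance = 132118.09 + 155.45 = 132273.54
Import duty = 132273.54 × 18.6% = 24602.88
Buyer bears: insurance 155.45 + delivery 1123.02 + duty 24602.88 = 25881.35
Landed cost = invoice 132118.09 + 25881.35 = 157999.44

Total landed cost: CHF 157999.44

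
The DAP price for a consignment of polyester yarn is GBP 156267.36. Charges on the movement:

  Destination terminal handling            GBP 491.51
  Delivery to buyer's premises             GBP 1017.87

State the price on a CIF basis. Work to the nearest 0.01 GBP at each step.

CIF price: GBP 154757.98

From DAP to CIF, the seller no longer bears: destination terminal, delivery.
CIF price = 156267.36 − 491.51 − 1017.87 = 154757.98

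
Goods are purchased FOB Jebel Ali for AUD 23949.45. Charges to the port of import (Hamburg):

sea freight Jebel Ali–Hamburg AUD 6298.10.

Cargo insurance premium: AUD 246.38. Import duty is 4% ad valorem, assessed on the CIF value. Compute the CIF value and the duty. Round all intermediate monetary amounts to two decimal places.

CIF = FOB price + freight + insurance
CIF = 23949.45 + 6298.10 + 246.38 = 30493.93
Import duty = 30493.93 × 4% = 1219.76

CIF value: AUD 30493.93; import duty: AUD 1219.76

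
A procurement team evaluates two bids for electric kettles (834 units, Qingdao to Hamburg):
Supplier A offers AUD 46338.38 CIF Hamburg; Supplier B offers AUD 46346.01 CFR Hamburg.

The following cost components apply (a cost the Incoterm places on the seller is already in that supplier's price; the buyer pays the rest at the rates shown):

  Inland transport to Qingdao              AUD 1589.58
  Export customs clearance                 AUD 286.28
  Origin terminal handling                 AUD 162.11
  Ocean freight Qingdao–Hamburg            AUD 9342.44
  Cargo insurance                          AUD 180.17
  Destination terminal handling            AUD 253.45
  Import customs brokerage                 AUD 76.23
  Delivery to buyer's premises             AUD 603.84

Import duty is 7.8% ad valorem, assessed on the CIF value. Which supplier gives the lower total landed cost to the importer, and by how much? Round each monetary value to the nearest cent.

Supplier A (CIF):
The CIF price already equals the CIF value: 46338.38
Import duty = 46338.38 × 7.8% = 3614.39
Buyer bears (A): 253.45 + 76.23 + 603.84 = 933.52
Landed cost (A) = invoice 46338.38 + 933.52 + duty 3614.39 = 50886.29
Supplier B (CFR):
CIF value = CFR price + insurance = 46346.01 + 180.17 = 46526.18
Import duty = 46526.18 × 7.8% = 3629.04
Buyer bears (B): 180.17 + 253.45 + 76.23 + 603.84 = 1113.69
Landed cost (B) = invoice 46346.01 + 1113.69 + duty 3629.04 = 51088.74
Difference = |50886.29 − 51088.74| = 202.45

Supplier A is cheaper by AUD 202.45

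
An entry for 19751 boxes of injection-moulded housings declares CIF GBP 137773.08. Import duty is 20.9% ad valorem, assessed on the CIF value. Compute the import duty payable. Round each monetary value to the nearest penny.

Import duty = 137773.08 × 20.9% = 28794.57

Import duty: GBP 28794.57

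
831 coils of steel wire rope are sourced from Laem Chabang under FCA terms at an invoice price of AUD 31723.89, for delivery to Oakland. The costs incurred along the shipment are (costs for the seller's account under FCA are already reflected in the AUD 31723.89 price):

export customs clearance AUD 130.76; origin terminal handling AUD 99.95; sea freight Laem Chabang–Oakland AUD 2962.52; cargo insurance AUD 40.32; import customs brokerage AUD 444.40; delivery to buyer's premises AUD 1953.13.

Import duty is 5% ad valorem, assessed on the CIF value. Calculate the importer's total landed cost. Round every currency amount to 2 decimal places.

Total landed cost: AUD 38965.54

FCA: the seller delivers export-cleared goods to the carrier; the buyer bears costs from that point.
Already in the invoice (seller's account under FCA): export clearance — exclude.
CIF value = FCA price + origin terminal + freight + insurance = 31723.89 + 99.95 + 2962.52 + 40.32 = 34826.68
Import duty = 34826.68 × 5% = 1741.33
Buyer bears: origin terminal 99.95 + freight 2962.52 + insurance 40.32 + brokerage 444.40 + delivery 1953.13 + duty 1741.33 = 7241.65
Landed cost = invoice 31723.89 + 7241.65 = 38965.54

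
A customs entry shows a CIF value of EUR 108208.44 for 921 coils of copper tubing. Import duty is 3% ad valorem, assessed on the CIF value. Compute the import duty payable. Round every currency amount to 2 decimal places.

Import duty: EUR 3246.25

Import duty = 108208.44 × 3% = 3246.25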